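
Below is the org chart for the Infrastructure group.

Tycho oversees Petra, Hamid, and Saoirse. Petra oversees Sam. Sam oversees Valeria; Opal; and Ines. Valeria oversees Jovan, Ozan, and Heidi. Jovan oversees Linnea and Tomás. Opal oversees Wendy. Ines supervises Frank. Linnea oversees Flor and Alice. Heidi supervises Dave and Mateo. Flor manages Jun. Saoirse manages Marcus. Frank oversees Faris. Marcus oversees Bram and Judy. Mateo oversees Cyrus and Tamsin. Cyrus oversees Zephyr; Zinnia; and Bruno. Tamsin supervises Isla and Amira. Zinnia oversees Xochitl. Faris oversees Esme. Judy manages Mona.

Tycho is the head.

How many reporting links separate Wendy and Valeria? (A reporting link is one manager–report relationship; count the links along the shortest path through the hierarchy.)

Wendy is 2 levels below Sam, and Valeria is 1 level below Sam (their lowest common manager). The shortest path runs up from Wendy to Sam and back down to Valeria: 2 + 1 = 3 links.

3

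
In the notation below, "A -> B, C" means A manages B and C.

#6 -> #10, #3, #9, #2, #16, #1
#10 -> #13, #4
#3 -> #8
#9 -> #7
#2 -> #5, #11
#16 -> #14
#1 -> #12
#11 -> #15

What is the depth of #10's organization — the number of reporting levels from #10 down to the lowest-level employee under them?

1

The longest chain under #10 runs #10 → #4, which is 1 level below #10.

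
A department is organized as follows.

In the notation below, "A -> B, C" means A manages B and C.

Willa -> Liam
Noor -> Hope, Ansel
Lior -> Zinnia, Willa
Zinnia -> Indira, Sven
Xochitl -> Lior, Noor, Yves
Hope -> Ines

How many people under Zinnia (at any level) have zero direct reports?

The people in Zinnia's organization with no one reporting to them are Sven, Indira. That is 2.

2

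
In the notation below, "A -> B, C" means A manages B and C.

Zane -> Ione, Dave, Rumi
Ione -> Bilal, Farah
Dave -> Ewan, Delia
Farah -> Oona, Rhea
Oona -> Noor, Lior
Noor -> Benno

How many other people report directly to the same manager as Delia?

1

Delia reports to Dave. Dave's other direct reports are Ewan — 1 peer.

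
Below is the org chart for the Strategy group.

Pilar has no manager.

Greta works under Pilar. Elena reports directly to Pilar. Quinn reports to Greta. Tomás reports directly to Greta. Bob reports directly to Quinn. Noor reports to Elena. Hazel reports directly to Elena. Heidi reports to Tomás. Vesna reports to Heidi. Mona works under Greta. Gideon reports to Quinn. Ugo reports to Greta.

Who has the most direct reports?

Greta

Direct-report counts: Pilar has 2; Elena has 2; Greta has 4; Tomás has 1; Heidi has 1; Quinn has 2. The largest is 4, held by Greta.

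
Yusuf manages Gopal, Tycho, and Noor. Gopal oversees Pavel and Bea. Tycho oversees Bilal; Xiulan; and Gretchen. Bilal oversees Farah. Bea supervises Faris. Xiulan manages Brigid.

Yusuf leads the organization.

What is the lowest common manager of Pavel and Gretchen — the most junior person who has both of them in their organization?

Pavel's chain of managers is Gopal, Yusuf. Gretchen's chain of managers is Tycho, Yusuf. The first manager that appears in both chains is Yusuf.

Yusuf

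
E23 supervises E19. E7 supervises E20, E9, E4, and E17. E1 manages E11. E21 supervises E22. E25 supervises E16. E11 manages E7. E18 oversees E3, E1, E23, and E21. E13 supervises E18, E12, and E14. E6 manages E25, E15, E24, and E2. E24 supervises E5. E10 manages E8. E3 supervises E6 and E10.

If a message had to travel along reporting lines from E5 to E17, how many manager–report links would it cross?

E5 is 4 levels below E18, and E17 is 4 levels below E18 (their lowest common manager). The shortest path runs up from E5 to E18 and back down to E17: 4 + 4 = 8 links.

8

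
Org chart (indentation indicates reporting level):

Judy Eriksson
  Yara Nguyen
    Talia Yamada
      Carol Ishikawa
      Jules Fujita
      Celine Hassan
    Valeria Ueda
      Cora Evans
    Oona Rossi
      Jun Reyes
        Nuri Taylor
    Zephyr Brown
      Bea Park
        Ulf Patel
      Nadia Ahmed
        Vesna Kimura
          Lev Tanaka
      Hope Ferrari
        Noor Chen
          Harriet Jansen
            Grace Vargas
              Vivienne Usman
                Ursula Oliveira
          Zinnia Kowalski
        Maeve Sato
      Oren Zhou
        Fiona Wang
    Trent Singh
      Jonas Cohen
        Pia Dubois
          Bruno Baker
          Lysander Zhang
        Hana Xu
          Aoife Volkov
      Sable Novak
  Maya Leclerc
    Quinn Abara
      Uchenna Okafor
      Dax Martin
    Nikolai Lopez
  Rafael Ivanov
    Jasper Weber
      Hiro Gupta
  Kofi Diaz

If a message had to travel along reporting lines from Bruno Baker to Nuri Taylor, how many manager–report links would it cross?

Bruno Baker is 4 levels below Yara Nguyen, and Nuri Taylor is 3 levels below Yara Nguyen (their lowest common manager). The shortest path runs up from Bruno Baker to Yara Nguyen and back down to Nuri Taylor: 4 + 3 = 7 links.

7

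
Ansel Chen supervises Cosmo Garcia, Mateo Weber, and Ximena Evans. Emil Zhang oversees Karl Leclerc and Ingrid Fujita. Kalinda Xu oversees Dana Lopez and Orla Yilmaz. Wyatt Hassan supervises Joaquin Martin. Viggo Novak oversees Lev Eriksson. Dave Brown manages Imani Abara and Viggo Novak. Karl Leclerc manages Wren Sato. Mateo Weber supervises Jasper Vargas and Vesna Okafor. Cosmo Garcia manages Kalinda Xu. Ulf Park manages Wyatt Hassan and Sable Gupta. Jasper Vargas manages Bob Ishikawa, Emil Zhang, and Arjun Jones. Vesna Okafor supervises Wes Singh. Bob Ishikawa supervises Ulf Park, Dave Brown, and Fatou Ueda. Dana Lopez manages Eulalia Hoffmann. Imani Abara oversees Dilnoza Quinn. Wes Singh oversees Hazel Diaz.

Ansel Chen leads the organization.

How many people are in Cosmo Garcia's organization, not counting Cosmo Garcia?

Cosmo Garcia directly manages Kalinda Xu. Under Kalinda Xu: Dana Lopez, Eulalia Hoffmann, Orla Yilmaz (3). That's 4 in total.

4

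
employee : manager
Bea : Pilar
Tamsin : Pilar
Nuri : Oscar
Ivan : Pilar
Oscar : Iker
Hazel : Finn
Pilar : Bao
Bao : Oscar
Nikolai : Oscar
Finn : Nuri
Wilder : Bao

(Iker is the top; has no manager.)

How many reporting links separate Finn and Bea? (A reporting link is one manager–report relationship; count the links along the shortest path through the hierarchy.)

Finn is 2 levels below Oscar, and Bea is 3 levels below Oscar (their lowest common manager). The shortest path runs up from Finn to Oscar and back down to Bea: 2 + 3 = 5 links.

5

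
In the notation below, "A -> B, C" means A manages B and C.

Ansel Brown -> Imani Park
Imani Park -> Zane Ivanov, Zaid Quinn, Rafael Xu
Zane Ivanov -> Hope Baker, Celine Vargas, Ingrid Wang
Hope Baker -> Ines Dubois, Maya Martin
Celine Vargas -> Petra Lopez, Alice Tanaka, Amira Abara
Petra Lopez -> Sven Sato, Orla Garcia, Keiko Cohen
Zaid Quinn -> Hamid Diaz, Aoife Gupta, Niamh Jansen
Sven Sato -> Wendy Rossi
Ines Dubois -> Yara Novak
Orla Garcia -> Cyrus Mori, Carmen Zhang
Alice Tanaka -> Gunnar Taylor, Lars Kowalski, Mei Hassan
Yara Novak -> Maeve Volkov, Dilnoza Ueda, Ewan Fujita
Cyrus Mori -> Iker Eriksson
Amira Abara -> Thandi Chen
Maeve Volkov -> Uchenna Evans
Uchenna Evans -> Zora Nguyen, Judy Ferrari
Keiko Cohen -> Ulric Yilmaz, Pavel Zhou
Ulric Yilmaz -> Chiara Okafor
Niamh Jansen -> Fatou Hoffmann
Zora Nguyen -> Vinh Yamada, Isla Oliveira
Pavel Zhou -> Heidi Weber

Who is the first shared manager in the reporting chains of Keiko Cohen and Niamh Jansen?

Imani Park

Keiko Cohen's chain of managers is Petra Lopez, Celine Vargas, Zane Ivanov, Imani Park, Ansel Brown. Niamh Jansen's chain of managers is Zaid Quinn, Imani Park, Ansel Brown. The first manager that appears in both chains is Imani Park.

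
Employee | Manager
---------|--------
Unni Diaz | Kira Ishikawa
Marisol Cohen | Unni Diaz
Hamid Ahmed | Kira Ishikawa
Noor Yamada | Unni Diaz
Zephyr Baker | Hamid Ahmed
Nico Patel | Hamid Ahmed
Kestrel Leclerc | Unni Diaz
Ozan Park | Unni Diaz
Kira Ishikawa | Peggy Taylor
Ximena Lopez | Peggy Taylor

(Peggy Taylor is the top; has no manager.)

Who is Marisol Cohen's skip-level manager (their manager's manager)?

Kira Ishikawa

Marisol Cohen reports to Unni Diaz, and Unni Diaz reports to Kira Ishikawa. So Marisol Cohen's skip-level manager is Kira Ishikawa.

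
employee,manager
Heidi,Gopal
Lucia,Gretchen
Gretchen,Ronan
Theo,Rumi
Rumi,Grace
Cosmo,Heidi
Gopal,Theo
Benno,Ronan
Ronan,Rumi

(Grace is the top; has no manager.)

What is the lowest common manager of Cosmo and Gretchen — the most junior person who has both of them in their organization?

Cosmo's chain of managers is Heidi, Gopal, Theo, Rumi, Grace. Gretchen's chain of managers is Ronan, Rumi, Grace. The first manager that appears in both chains is Rumi.

Rumi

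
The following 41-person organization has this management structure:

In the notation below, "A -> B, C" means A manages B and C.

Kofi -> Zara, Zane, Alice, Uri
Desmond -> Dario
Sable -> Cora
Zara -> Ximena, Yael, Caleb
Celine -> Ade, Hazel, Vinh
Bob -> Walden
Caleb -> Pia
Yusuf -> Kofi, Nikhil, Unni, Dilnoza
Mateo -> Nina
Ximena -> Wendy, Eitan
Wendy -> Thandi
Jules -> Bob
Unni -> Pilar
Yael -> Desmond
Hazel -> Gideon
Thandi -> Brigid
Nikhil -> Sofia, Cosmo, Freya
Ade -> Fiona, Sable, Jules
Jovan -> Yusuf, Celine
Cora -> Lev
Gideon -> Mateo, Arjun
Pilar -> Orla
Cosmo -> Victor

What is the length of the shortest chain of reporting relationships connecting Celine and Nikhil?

Celine is 1 level below Jovan, and Nikhil is 2 levels below Jovan (their lowest common manager). The shortest path runs up from Celine to Jovan and back down to Nikhil: 1 + 2 = 3 links.

3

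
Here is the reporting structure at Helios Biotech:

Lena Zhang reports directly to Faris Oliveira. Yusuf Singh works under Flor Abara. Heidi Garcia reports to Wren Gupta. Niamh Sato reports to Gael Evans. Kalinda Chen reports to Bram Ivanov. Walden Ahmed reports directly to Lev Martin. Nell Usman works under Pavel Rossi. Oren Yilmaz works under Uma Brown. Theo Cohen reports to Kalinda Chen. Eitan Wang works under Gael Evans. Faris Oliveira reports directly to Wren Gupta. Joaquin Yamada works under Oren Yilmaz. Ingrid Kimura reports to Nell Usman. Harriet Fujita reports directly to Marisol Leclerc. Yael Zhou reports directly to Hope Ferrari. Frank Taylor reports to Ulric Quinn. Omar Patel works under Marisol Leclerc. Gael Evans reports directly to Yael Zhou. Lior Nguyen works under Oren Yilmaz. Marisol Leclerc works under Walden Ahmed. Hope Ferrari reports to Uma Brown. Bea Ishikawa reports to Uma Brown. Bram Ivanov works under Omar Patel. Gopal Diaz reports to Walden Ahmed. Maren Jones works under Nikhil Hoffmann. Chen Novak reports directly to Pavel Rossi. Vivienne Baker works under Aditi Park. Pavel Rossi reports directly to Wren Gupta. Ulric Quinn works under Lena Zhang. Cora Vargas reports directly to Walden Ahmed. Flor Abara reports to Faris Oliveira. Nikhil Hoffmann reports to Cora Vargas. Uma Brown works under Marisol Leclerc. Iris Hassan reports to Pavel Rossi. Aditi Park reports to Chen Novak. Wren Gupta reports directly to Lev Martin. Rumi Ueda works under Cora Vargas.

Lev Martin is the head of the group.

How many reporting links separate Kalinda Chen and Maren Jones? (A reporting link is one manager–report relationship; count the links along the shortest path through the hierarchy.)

7

Kalinda Chen is 4 levels below Walden Ahmed, and Maren Jones is 3 levels below Walden Ahmed (their lowest common manager). The shortest path runs up from Kalinda Chen to Walden Ahmed and back down to Maren Jones: 4 + 3 = 7 links.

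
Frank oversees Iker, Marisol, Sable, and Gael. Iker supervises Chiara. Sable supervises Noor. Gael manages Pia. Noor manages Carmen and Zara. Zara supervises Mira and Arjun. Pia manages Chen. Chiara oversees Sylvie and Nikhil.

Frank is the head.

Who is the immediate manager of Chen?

Pia

Chen reports directly to Pia.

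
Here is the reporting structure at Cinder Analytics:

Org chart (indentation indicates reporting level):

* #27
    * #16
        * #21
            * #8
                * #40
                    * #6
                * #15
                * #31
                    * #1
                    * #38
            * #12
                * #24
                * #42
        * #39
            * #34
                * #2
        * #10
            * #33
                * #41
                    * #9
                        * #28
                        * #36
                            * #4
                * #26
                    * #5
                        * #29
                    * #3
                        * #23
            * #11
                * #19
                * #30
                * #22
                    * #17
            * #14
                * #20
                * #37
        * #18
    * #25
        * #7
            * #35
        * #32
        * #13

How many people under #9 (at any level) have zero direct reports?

The people in #9's organization with no one reporting to them are #4, #28. That is 2.

2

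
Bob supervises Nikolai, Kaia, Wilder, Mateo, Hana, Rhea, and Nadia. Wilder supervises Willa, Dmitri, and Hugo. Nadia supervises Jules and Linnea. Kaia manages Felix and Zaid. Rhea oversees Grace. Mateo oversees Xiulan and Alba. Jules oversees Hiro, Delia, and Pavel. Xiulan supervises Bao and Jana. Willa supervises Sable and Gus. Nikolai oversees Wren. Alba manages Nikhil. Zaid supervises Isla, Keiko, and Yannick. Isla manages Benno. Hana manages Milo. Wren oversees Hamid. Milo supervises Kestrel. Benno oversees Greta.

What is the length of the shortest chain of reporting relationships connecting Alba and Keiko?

5

Alba is 2 levels below Bob, and Keiko is 3 levels below Bob (their lowest common manager). The shortest path runs up from Alba to Bob and back down to Keiko: 2 + 3 = 5 links.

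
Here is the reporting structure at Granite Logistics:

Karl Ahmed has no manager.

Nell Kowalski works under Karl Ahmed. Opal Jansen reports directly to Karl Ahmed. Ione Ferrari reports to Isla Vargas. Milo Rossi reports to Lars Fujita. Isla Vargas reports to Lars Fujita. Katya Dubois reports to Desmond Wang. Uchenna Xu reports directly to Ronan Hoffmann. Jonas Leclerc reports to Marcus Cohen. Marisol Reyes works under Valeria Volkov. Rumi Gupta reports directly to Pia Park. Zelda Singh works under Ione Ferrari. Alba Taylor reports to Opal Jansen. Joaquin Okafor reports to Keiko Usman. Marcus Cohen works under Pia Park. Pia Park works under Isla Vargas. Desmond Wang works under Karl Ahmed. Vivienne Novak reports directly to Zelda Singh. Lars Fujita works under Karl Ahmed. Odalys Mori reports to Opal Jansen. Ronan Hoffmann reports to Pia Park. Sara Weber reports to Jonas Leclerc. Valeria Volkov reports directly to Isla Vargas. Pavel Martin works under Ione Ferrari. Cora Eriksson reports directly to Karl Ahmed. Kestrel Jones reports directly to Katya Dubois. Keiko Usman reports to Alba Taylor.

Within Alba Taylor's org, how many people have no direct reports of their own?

1

The only person in Alba Taylor's organization with no one reporting to them is Joaquin Okafor. That is 1.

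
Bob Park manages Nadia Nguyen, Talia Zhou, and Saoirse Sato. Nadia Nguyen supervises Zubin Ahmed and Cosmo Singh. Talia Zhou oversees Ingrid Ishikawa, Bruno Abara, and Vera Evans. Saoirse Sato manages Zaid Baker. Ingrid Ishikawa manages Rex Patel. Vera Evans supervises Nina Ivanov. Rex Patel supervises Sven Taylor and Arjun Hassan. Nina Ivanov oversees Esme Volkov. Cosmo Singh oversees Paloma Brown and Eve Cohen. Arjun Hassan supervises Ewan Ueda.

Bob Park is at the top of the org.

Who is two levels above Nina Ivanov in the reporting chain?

Nina Ivanov reports to Vera Evans, and Vera Evans reports to Talia Zhou. So Nina Ivanov's skip-level manager is Talia Zhou.

Talia Zhou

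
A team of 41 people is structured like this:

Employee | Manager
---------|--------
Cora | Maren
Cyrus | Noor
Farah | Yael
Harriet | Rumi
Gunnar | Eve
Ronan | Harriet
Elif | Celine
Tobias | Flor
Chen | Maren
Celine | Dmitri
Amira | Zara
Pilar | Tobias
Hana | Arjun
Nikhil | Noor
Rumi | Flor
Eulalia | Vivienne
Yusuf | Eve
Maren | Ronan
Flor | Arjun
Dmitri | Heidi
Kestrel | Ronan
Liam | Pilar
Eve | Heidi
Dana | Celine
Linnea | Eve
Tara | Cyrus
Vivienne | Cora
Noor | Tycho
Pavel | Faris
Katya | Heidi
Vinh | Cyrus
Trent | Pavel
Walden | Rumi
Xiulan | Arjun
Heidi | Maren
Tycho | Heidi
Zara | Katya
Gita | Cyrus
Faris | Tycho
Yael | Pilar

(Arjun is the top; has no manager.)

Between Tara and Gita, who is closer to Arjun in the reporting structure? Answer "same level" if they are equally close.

Both Tara and Gita are 10 levels below Arjun.

same level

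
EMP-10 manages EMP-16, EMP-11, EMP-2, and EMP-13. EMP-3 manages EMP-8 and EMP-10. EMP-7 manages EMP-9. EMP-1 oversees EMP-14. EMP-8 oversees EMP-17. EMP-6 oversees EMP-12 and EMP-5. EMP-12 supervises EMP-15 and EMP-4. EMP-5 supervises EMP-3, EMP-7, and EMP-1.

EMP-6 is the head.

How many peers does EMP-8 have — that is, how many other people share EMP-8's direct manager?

1

EMP-8 reports to EMP-3. EMP-3's other direct reports are EMP-10 — 1 peer.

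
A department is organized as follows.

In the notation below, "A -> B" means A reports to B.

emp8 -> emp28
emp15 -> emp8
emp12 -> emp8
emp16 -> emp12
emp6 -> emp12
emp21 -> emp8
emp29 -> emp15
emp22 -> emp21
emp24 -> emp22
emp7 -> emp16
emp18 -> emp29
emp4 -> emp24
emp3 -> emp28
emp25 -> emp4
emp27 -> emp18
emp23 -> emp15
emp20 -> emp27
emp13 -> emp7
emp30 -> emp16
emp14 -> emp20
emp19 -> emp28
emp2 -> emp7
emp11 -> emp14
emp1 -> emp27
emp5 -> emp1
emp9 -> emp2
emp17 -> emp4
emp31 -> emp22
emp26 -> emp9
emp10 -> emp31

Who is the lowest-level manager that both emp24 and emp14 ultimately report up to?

emp8

emp24's chain of managers is emp22, emp21, emp8, emp28. emp14's chain of managers is emp20, emp27, emp18, emp29, emp15, emp8, emp28. The first manager that appears in both chains is emp8.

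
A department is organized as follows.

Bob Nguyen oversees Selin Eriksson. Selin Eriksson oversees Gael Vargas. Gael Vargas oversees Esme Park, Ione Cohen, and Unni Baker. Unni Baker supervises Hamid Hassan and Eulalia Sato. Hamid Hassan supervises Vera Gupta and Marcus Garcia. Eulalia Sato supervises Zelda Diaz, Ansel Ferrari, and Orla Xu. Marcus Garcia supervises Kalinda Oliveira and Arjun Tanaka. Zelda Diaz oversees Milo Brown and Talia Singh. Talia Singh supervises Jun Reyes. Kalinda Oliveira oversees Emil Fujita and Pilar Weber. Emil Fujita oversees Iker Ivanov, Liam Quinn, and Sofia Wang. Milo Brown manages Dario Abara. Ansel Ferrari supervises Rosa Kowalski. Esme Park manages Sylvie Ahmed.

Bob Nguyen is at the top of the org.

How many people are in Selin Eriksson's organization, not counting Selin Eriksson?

24

Selin Eriksson directly manages Gael Vargas. Under Gael Vargas: Ione Cohen, Esme Park, Sylvie Ahmed, Unni Baker, Eulalia Sato, Orla Xu, Ansel Ferrari, Rosa Kowalski, Zelda Diaz, Milo Brown, Dario Abara, Talia Singh, Jun Reyes, Hamid Hassan, Marcus Garcia, Arjun Tanaka, Kalinda Oliveira, Pilar Weber, Emil Fujita, Iker Ivanov, Liam Quinn, Sofia Wang, Vera Gupta (23). That's 24 in total.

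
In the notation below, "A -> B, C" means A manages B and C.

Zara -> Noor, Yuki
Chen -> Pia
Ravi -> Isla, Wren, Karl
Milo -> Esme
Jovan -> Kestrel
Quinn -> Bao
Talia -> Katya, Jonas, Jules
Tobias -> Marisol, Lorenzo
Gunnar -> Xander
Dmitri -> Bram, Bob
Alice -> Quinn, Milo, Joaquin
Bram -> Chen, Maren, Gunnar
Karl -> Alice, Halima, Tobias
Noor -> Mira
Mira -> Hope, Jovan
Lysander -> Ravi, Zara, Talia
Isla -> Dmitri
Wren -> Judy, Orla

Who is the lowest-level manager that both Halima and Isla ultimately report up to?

Halima's chain of managers is Karl, Ravi, Lysander. Isla's chain of managers is Ravi, Lysander. The first manager that appears in both chains is Ravi.

Ravi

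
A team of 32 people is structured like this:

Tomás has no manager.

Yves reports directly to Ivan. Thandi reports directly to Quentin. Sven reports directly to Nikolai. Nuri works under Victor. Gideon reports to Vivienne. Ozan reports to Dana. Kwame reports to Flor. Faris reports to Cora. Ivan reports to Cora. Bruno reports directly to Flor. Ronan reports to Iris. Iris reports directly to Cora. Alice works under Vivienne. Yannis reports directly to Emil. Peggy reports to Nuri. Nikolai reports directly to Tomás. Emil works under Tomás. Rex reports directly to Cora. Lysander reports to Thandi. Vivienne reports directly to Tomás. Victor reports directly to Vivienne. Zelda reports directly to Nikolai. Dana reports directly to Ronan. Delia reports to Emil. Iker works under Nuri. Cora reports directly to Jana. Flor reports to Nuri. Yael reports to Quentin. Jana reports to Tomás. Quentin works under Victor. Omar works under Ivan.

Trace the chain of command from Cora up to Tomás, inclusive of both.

Cora -> Jana -> Tomás

Cora reports to Jana. Jana reports to Tomás. Tomás is at the top.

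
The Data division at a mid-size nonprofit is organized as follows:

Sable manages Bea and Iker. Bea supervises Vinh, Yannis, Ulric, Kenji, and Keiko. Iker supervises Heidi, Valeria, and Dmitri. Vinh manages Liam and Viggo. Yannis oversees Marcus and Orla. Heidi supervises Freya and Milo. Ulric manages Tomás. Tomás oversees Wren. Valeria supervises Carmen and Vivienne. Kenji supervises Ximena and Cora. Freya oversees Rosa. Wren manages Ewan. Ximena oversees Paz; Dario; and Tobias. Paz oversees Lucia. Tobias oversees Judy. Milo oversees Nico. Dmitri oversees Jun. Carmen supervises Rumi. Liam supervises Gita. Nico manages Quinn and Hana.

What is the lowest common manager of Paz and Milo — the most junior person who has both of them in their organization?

Sable

Paz's chain of managers is Ximena, Kenji, Bea, Sable. Milo's chain of managers is Heidi, Iker, Sable. The first manager that appears in both chains is Sable.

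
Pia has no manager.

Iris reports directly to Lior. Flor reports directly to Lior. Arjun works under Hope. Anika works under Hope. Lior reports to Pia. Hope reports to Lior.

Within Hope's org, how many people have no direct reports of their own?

The people in Hope's organization with no one reporting to them are Arjun, Anika. That is 2.

2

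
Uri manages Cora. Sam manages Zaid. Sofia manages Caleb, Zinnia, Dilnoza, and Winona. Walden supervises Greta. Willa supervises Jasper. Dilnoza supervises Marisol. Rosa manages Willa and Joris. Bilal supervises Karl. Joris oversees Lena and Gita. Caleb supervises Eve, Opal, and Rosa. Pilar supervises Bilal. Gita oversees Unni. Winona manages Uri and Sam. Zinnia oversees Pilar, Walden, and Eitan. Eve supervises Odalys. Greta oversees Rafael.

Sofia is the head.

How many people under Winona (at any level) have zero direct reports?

The people in Winona's organization with no one reporting to them are Zaid, Cora. That is 2.

2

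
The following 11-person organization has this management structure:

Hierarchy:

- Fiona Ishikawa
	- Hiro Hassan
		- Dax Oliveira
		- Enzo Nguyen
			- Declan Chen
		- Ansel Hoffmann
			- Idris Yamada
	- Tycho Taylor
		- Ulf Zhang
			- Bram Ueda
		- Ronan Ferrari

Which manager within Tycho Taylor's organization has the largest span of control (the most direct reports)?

Tycho Taylor

Direct-report counts within Tycho Taylor's organization: Tycho Taylor has 2; Ulf Zhang has 1. The largest is 2, held by Tycho Taylor.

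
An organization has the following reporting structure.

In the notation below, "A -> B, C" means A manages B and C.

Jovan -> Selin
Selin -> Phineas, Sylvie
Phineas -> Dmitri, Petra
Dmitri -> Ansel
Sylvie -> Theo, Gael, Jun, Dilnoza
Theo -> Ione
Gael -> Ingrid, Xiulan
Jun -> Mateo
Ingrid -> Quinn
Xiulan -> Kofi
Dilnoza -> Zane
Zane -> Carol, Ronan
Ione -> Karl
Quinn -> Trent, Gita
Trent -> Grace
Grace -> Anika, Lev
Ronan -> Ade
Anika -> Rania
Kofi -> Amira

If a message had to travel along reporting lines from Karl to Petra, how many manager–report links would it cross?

6

Karl is 4 levels below Selin, and Petra is 2 levels below Selin (their lowest common manager). The shortest path runs up from Karl to Selin and back down to Petra: 4 + 2 = 6 links.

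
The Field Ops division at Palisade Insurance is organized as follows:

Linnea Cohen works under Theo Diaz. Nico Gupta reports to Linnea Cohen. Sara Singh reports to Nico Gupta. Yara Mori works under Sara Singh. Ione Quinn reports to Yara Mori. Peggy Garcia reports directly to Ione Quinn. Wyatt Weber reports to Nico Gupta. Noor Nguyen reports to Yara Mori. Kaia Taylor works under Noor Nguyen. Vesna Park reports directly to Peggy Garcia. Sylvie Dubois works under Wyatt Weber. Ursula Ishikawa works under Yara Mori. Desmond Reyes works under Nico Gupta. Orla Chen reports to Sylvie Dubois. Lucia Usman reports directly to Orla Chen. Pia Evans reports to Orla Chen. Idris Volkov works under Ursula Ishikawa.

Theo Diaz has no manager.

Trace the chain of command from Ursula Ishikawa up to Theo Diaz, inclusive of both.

Ursula Ishikawa -> Yara Mori -> Sara Singh -> Nico Gupta -> Linnea Cohen -> Theo Diaz

Ursula Ishikawa reports to Yara Mori. Yara Mori reports to Sara Singh. Sara Singh reports to Nico Gupta. Nico Gupta reports to Linnea Cohen. Linnea Cohen reports to Theo Diaz. Theo Diaz is at the top.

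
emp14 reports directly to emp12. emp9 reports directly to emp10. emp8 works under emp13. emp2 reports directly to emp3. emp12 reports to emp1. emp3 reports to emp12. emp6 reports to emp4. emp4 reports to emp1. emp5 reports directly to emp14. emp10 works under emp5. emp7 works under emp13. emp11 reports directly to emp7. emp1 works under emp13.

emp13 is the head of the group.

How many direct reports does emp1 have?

emp1 directly manages emp12, emp4. That is 2 direct reports.

2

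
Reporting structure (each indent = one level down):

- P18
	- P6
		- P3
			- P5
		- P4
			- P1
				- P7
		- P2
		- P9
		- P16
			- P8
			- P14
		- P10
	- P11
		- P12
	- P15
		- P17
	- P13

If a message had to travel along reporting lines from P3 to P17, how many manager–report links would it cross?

4

P3 is 2 levels below P18, and P17 is 2 levels below P18 (their lowest common manager). The shortest path runs up from P3 to P18 and back down to P17: 2 + 2 = 4 links.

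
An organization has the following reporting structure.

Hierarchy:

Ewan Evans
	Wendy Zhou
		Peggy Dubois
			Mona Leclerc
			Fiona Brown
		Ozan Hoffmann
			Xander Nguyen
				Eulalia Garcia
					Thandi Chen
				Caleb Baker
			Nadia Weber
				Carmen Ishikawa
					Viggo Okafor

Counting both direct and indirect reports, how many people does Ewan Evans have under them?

Ewan Evans directly manages Wendy Zhou. Under Wendy Zhou: Ozan Hoffmann, Nadia Weber, Carmen Ishikawa, Viggo Okafor, Xander Nguyen, Caleb Baker, Eulalia Garcia, Thandi Chen, Peggy Dubois, Fiona Brown, Mona Leclerc (11). That's 12 in total.

12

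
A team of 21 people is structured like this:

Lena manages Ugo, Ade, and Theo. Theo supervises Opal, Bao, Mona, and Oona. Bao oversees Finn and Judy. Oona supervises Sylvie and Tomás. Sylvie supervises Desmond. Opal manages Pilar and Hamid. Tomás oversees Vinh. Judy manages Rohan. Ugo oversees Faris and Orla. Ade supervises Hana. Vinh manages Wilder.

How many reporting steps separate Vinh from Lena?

4

Chain from Vinh up to Lena: Vinh → Tomás → Oona → Theo → Lena. That is 4 steps up, so Vinh is 4 levels below Lena.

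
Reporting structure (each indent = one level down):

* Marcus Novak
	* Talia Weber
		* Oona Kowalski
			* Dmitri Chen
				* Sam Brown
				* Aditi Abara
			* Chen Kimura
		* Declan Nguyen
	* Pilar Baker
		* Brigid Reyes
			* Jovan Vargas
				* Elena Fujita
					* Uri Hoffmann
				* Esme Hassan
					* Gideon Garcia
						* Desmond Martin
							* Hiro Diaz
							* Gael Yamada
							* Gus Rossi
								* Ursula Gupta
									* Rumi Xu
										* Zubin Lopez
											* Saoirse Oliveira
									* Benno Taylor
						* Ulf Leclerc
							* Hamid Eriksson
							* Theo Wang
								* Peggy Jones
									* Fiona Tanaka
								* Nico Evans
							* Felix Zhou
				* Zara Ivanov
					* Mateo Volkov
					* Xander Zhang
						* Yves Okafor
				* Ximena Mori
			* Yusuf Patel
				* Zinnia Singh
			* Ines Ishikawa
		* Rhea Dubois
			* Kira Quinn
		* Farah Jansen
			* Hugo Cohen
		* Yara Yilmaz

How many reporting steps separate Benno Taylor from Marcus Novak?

9

Chain from Benno Taylor up to Marcus Novak: Benno Taylor → Ursula Gupta → Gus Rossi → Desmond Martin → Gideon Garcia → Esme Hassan → Jovan Vargas → Brigid Reyes → Pilar Baker → Marcus Novak. That is 9 steps up, so Benno Taylor is 9 levels below Marcus Novak.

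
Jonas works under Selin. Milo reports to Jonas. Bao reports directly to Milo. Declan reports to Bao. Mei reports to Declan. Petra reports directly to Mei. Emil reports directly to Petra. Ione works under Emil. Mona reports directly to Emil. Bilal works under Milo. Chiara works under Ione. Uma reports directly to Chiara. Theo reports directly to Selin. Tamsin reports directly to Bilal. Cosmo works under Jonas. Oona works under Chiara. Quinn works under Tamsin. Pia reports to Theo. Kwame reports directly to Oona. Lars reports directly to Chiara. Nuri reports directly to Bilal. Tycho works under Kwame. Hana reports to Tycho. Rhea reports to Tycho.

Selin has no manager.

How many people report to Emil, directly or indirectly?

Emil directly manages Ione, Mona. Under Ione: Chiara, Lars, Oona, Kwame, Tycho, Rhea, Hana, Uma (8). Mona has no reports. So Emil's organization is 2 direct reports plus everyone under them: 9 + 1 = 10.

10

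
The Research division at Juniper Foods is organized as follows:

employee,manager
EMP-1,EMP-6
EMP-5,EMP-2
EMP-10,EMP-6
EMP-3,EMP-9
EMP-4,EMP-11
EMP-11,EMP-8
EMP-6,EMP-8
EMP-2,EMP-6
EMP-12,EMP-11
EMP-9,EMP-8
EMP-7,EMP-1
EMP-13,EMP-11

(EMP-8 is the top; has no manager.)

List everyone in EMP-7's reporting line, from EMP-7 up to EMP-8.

EMP-7 -> EMP-1 -> EMP-6 -> EMP-8

EMP-7 reports to EMP-1. EMP-1 reports to EMP-6. EMP-6 reports to EMP-8. EMP-8 is at the top.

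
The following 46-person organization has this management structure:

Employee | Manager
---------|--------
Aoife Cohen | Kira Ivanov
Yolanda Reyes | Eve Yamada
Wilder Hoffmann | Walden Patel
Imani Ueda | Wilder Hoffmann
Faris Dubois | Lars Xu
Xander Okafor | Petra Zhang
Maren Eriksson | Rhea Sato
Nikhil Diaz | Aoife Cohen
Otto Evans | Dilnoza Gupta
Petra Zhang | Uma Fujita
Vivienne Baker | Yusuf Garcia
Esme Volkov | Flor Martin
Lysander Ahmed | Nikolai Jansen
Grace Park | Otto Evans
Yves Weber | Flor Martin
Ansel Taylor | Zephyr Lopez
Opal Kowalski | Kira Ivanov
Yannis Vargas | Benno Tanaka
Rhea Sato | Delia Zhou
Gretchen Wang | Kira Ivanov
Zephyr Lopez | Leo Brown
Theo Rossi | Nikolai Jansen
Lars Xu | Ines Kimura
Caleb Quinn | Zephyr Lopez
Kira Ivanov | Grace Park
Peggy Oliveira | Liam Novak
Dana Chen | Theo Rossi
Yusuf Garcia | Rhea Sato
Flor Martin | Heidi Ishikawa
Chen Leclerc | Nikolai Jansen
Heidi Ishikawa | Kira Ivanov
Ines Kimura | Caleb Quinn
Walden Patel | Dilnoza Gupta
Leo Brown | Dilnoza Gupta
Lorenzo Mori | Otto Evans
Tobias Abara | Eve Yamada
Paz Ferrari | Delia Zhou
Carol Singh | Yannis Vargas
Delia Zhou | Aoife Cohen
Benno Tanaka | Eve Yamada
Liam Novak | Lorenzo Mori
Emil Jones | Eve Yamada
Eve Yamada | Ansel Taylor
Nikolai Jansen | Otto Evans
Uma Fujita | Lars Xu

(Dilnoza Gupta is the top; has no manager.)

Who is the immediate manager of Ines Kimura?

Caleb Quinn

Ines Kimura reports directly to Caleb Quinn.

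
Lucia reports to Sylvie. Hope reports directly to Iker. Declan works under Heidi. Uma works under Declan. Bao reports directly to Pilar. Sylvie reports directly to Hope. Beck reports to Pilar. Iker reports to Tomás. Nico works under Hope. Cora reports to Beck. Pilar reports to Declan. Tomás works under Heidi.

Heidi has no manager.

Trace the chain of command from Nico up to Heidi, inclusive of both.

Nico -> Hope -> Iker -> Tomás -> Heidi

Nico reports to Hope. Hope reports to Iker. Iker reports to Tomás. Tomás reports to Heidi. Heidi is at the top.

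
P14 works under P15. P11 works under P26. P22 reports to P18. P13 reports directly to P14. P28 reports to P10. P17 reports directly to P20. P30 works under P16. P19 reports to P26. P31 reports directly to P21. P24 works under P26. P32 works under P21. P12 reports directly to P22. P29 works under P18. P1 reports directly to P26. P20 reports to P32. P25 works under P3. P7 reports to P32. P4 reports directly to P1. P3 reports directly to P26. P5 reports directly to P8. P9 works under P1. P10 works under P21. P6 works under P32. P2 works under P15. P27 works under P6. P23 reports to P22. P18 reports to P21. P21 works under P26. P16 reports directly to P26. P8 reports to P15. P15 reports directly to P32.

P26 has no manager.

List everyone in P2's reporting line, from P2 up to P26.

P2 reports to P15. P15 reports to P32. P32 reports to P21. P21 reports to P26. P26 is at the top.

P2 -> P15 -> P32 -> P21 -> P26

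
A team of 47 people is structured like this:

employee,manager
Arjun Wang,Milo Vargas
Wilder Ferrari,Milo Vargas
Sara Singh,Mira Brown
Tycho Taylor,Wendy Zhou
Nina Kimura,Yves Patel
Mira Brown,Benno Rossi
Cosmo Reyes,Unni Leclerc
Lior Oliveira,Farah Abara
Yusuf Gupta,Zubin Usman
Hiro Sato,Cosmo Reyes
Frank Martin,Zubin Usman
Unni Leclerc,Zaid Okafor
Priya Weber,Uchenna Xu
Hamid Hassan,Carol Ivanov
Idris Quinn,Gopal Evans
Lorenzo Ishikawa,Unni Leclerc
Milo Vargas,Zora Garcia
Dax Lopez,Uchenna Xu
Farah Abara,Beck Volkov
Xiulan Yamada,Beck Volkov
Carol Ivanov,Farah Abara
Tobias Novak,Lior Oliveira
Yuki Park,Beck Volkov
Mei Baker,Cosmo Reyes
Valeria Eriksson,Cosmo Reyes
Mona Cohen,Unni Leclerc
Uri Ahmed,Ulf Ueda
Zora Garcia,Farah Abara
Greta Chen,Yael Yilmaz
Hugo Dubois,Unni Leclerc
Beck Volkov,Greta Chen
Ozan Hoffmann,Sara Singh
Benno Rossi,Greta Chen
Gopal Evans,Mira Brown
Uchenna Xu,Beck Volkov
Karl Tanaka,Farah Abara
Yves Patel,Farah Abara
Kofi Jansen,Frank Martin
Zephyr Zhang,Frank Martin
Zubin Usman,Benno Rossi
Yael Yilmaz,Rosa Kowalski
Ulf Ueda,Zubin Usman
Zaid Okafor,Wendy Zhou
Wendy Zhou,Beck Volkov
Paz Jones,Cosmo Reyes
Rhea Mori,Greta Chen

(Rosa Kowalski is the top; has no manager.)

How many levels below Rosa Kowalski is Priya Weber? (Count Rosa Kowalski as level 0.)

Chain from Priya Weber up to Rosa Kowalski: Priya Weber → Uchenna Xu → Beck Volkov → Greta Chen → Yael Yilmaz → Rosa Kowalski. That is 5 steps up, so Priya Weber is 5 levels below Rosa Kowalski.

5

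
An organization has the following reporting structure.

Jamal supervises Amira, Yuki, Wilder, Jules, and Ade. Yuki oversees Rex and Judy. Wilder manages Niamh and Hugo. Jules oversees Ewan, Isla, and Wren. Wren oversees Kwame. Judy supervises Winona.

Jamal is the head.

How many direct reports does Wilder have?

Wilder directly manages Niamh, Hugo. That is 2 direct reports.

2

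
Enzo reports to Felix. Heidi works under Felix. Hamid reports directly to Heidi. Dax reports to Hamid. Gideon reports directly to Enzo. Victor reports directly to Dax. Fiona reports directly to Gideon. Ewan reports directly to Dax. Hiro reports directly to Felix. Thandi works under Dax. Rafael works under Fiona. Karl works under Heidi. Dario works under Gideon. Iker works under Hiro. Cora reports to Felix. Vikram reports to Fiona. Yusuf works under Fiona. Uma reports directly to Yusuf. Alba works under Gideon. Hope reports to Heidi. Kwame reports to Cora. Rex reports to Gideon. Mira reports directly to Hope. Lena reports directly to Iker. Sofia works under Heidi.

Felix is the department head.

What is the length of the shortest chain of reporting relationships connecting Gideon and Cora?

Gideon is 2 levels below Felix, and Cora is 1 level below Felix (their lowest common manager). The shortest path runs up from Gideon to Felix and back down to Cora: 2 + 1 = 3 links.

3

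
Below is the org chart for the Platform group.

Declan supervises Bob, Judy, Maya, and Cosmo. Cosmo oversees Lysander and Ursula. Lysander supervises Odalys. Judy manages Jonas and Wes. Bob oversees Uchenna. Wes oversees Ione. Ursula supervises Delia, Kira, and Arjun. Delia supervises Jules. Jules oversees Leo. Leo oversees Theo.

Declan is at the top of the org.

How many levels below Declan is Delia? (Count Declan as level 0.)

3

Chain from Delia up to Declan: Delia → Ursula → Cosmo → Declan. That is 3 steps up, so Delia is 3 levels below Declan.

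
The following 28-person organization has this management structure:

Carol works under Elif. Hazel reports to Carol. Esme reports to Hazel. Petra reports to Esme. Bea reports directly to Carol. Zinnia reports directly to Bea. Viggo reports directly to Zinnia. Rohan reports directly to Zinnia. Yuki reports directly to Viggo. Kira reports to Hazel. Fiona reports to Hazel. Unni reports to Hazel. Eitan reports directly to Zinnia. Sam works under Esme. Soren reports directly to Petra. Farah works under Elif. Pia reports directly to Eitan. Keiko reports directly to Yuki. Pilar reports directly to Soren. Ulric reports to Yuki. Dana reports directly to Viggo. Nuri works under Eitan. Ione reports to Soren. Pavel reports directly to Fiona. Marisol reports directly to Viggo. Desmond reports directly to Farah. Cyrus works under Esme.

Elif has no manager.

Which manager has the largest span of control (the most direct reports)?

Direct-report counts: Elif has 2; Farah has 1; Carol has 2; Bea has 1; Zinnia has 3; Eitan has 2; Viggo has 3; Yuki has 2; Hazel has 4; Fiona has 1; Esme has 3; Petra has 1; Soren has 2. The largest is 4, held by Hazel.

Hazel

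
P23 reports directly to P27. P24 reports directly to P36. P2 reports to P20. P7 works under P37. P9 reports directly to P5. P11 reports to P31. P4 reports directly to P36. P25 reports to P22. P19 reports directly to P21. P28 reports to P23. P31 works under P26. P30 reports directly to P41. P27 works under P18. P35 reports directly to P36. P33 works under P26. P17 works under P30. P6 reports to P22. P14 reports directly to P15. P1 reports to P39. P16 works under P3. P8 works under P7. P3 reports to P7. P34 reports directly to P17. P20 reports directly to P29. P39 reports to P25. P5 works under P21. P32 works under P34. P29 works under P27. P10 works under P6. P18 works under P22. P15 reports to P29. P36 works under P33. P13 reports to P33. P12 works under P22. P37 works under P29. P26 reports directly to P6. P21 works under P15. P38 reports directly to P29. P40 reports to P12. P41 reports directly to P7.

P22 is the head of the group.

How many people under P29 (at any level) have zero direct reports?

The people in P29's organization with no one reporting to them are P38, P2, P8, P16, P32, P19, P9, P14. That is 8.

8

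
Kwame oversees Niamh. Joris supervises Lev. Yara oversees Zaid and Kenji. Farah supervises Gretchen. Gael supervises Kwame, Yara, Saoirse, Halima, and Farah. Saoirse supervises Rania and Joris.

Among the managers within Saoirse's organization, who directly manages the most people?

Saoirse

Direct-report counts within Saoirse's organization: Saoirse has 2; Joris has 1. The largest is 2, held by Saoirse.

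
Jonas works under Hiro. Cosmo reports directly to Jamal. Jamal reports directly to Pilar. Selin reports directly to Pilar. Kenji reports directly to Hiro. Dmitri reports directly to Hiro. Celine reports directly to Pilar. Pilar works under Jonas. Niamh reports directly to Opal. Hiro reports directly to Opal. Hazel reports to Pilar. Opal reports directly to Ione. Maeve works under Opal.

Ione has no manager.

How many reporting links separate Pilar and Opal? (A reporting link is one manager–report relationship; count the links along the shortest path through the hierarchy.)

Pilar is in Opal's organization: the chain from Pilar up to Opal is Pilar → Jonas → Hiro → Opal, which is 3 links.

3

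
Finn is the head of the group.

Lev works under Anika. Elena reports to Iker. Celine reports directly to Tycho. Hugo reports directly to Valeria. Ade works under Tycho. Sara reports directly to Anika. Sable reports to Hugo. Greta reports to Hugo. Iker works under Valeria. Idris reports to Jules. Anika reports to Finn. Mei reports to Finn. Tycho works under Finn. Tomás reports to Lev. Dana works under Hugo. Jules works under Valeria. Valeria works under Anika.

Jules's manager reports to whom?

Anika

Jules reports to Valeria, and Valeria reports to Anika. So Jules's skip-level manager is Anika.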